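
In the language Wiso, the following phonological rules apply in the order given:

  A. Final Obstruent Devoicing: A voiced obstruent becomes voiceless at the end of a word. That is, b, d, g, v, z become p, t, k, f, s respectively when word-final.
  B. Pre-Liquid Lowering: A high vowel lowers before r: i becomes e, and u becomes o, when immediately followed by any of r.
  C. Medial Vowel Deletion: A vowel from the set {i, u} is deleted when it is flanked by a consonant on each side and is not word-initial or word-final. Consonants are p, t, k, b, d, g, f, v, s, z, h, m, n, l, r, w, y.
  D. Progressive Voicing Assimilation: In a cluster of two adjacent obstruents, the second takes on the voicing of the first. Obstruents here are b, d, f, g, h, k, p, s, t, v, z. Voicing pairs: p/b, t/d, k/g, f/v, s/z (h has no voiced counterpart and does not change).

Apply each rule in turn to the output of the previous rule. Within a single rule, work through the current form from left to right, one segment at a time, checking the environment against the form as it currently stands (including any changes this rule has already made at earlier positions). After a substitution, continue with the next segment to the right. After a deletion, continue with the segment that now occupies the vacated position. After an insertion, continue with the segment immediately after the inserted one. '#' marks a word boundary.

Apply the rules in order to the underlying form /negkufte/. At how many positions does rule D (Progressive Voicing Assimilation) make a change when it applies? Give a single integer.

A Final Obstruent Devoicing: no change — [negkufte]
B Pre-Liquid Lowering: no change — [negkufte]
C Medial Vowel Deletion: [negkufte] → [negkfte]
D Progressive Voicing Assimilation: [negkfte] → [neggvde]
Rule D changed 3 position(s).

3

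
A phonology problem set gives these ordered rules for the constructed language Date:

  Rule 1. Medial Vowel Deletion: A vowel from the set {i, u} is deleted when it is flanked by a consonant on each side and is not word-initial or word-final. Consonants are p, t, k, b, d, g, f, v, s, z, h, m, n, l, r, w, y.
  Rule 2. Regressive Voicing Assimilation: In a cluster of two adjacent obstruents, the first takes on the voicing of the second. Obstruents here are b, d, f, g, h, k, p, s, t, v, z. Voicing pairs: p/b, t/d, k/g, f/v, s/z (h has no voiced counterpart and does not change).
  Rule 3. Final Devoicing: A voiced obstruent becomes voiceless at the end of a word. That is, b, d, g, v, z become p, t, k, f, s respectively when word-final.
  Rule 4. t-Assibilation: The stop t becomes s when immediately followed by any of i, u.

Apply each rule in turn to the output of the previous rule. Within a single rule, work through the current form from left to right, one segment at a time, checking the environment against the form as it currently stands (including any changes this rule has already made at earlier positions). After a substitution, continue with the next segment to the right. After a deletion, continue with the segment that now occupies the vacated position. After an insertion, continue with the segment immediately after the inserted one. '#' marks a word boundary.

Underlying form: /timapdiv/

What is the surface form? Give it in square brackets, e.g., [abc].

[tmabdf]

Rule 1 Medial Vowel Deletion: [timapdiv] → [tmapdv]
Rule 2 Regressive Voicing Assimilation: [tmapdv] → [tmabdv]
Rule 3 Final Devoicing: [tmabdv] → [tmabdf]
Rule 4 t-Assibilation: no change — [tmabdf]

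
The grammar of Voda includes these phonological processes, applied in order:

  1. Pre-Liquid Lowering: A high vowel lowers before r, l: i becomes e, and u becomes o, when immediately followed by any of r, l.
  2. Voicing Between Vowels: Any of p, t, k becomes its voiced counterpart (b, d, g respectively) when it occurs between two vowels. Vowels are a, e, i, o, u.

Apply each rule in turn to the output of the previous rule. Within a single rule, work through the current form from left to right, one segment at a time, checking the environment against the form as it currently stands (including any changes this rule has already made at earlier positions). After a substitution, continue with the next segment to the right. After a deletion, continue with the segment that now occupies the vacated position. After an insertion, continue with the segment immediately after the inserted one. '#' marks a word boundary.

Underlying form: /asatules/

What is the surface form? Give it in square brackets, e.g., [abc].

[asadoles]

1 Pre-Liquid Lowering: [asatules] → [asatoles]
2 Voicing Between Vowels: [asatoles] → [asadoles]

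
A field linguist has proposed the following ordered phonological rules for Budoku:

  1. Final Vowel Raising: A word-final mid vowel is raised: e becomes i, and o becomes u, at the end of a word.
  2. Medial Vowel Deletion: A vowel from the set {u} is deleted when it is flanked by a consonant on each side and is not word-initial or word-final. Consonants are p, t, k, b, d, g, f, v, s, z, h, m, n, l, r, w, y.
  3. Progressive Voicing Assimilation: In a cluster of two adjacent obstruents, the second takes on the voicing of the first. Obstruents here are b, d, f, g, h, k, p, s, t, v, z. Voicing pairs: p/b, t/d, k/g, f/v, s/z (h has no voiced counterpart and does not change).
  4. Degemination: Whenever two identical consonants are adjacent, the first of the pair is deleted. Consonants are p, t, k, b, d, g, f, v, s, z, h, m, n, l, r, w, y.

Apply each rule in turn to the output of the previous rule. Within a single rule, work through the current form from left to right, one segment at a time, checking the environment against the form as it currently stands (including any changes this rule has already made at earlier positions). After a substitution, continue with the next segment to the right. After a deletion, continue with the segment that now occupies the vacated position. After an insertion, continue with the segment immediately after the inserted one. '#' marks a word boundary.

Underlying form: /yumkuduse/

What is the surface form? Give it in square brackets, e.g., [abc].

[ymktsi]

1 Final Vowel Raising: [yumkuduse] → [yumkudusi]
2 Medial Vowel Deletion: [yumkudusi] → [ymkdsi]
3 Progressive Voicing Assimilation: [ymkdsi] → [ymktsi]
4 Degemination: no change — [ymktsi]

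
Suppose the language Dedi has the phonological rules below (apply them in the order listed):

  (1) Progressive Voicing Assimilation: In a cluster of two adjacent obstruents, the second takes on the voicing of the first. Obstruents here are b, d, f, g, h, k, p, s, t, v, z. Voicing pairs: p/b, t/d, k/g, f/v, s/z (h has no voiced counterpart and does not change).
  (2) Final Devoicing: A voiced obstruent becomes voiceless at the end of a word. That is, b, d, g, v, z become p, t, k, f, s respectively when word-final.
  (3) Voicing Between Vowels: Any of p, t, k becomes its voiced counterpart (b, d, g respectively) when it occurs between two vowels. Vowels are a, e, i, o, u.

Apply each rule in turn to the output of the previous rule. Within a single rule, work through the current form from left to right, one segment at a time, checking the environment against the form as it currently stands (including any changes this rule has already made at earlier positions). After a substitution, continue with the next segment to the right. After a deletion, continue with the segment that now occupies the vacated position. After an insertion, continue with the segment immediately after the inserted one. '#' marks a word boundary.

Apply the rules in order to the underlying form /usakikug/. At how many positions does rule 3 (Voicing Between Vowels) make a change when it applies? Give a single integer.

(1) Progressive Voicing Assimilation: no change — [usakikug]
(2) Final Devoicing: [usakikug] → [usakikuk]
(3) Voicing Between Vowels: [usakikuk] → [usagiguk]
Rule 3 changed 2 position(s).

2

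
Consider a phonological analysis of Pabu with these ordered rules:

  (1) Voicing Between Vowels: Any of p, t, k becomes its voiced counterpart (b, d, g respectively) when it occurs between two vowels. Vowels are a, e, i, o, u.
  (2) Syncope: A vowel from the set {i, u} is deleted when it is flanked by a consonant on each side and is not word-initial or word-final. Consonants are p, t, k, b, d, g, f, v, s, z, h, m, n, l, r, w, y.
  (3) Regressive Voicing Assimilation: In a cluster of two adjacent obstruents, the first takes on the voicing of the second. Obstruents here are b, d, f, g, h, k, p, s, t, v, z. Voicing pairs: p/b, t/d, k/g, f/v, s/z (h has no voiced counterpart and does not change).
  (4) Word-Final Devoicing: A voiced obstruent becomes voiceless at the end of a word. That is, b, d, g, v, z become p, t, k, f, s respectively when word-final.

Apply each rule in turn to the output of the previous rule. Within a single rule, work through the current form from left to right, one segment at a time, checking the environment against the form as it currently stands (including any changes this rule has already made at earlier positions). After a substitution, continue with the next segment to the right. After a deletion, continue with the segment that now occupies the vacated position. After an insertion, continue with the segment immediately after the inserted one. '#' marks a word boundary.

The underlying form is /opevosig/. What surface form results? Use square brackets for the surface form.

[obevozk]

(1) Voicing Between Vowels: [opevosig] → [obevosig]
(2) Syncope: [obevosig] → [obevosg]
(3) Regressive Voicing Assimilation: [obevosg] → [obevozg]
(4) Word-Final Devoicing: [obevozg] → [obevozk]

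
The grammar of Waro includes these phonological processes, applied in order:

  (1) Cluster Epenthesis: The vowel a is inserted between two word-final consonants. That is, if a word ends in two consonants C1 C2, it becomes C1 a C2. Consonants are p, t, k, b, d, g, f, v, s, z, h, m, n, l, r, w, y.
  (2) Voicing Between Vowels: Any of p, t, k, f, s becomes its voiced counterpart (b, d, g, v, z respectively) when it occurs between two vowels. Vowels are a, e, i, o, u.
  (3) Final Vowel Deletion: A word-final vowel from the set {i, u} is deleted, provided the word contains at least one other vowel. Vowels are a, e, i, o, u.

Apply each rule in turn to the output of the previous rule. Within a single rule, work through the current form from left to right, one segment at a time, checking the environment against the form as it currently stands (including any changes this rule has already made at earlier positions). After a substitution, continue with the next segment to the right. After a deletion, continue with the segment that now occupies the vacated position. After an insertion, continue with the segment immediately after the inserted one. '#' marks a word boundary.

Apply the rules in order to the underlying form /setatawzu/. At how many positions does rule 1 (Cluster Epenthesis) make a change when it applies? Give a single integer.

(1) Cluster Epenthesis: no change — [setatawzu]
(2) Voicing Between Vowels: [setatawzu] → [sedadawzu]
(3) Final Vowel Deletion: [sedadawzu] → [sedadawz]
Rule 1 changed 0 position(s).

0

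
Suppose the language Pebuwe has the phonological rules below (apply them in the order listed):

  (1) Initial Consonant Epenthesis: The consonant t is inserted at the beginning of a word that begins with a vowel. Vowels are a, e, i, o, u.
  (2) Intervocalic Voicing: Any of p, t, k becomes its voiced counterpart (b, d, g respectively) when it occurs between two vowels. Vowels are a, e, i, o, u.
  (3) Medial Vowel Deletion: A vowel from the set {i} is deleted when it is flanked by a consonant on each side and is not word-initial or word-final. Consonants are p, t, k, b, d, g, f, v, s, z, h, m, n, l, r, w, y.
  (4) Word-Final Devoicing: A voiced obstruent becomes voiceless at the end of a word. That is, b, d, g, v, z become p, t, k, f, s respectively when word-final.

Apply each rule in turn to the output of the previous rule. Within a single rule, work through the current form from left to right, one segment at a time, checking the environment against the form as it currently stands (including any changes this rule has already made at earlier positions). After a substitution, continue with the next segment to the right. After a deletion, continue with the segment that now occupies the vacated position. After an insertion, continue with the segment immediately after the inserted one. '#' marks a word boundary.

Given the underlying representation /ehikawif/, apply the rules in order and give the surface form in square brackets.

[tehgawf]

(1) Initial Consonant Epenthesis: [ehikawif] → [tehikawif]
(2) Intervocalic Voicing: [tehikawif] → [tehigawif]
(3) Medial Vowel Deletion: [tehigawif] → [tehgawf]
(4) Word-Final Devoicing: no change — [tehgawf]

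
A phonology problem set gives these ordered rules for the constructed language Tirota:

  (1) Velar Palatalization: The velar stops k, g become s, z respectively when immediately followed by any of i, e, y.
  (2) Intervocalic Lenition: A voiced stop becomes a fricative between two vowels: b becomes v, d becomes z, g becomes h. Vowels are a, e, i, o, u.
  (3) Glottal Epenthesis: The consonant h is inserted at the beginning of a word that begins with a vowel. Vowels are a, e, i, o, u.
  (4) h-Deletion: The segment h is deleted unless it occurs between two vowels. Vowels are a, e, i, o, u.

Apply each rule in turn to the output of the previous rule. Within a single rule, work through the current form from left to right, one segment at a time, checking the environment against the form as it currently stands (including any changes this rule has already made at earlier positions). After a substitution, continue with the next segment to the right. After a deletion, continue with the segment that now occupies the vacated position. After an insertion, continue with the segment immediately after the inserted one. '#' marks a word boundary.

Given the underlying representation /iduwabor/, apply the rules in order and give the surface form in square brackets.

(1) Velar Palatalization: no change — [iduwabor]
(2) Intervocalic Lenition: [iduwabor] → [izuwavor]
(3) Glottal Epenthesis: [izuwavor] → [hizuwavor]
(4) h-Deletion: [hizuwavor] → [izuwavor]

[izuwavor]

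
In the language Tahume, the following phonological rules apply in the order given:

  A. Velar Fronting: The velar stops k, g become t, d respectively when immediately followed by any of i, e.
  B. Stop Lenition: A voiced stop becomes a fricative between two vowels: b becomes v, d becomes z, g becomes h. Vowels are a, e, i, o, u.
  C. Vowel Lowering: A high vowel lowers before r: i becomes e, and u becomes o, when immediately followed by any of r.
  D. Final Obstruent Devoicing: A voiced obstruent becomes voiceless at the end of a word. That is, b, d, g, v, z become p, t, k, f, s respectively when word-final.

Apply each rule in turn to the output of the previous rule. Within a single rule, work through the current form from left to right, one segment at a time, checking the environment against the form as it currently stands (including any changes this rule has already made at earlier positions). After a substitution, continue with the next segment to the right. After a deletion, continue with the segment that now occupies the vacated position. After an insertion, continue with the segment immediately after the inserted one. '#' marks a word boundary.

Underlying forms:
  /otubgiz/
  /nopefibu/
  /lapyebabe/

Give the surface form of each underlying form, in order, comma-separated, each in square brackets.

[otubdis], [nopefivu], [lapyevave]

/otubgiz/:
  A Velar Fronting: [otubgiz] → [otubdiz]
  B Stop Lenition: no change — [otubdiz]
  C Vowel Lowering: no change — [otubdiz]
  D Final Obstruent Devoicing: [otubdiz] → [otubdis]
/nopefibu/:
  A Velar Fronting: no change — [nopefibu]
  B Stop Lenition: [nopefibu] → [nopefivu]
  C Vowel Lowering: no change — [nopefivu]
  D Final Obstruent Devoicing: no change — [nopefivu]
/lapyebabe/:
  A Velar Fronting: no change — [lapyebabe]
  B Stop Lenition: [lapyebabe] → [lapyevave]
  C Vowel Lowering: no change — [lapyevave]
  D Final Obstruent Devoicing: no change — [lapyevave]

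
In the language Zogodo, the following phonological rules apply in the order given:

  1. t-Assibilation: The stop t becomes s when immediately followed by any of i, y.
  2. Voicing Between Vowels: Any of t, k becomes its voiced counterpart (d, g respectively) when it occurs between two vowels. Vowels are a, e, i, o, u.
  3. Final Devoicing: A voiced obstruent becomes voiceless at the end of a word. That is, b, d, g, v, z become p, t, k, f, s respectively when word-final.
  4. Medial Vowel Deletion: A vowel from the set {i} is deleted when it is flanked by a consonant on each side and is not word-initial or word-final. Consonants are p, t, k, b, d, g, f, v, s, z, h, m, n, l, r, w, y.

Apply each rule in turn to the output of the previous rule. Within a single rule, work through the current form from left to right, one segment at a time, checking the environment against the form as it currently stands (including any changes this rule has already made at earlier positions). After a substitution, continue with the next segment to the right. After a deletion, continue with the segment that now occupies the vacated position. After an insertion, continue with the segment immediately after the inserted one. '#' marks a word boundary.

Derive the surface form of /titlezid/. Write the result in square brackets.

1 t-Assibilation: [titlezid] → [sitlezid]
2 Voicing Between Vowels: no change — [sitlezid]
3 Final Devoicing: [sitlezid] → [sitlezit]
4 Medial Vowel Deletion: [sitlezit] → [stlezt]

[stlezt]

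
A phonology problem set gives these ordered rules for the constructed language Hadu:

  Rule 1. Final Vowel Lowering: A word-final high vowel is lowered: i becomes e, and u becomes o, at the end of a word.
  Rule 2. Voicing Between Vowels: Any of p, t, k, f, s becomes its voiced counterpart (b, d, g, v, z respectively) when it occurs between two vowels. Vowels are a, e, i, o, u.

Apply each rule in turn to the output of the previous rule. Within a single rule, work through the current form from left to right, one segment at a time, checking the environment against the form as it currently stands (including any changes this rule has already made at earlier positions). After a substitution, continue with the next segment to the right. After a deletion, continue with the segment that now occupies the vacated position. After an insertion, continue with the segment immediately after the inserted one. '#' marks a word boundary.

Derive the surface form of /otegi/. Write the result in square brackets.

Rule 1 Final Vowel Lowering: [otegi] → [otege]
Rule 2 Voicing Between Vowels: [otege] → [odege]

[odege]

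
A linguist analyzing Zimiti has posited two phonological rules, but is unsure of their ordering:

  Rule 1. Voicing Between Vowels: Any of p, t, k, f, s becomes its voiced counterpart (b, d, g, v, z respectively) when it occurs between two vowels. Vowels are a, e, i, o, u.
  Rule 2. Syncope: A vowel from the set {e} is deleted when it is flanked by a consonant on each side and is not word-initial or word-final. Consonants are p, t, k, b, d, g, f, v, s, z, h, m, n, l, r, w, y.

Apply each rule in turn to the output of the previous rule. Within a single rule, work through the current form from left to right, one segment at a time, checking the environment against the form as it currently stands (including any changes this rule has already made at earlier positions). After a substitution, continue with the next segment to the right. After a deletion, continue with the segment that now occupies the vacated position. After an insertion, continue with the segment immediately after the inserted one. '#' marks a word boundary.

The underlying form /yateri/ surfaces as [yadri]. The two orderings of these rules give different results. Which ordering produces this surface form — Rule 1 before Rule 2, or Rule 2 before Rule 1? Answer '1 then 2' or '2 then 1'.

Order 1 then 2:
  1 Voicing Between Vowels: [yateri] → [yaderi]
  2 Syncope: [yaderi] → [yadri]
  result: [yadri]
Order 2 then 1:
  2 Syncope: [yateri] → [yatri]
  1 Voicing Between Vowels: no change — [yatri]
  result: [yatri]

1 then 2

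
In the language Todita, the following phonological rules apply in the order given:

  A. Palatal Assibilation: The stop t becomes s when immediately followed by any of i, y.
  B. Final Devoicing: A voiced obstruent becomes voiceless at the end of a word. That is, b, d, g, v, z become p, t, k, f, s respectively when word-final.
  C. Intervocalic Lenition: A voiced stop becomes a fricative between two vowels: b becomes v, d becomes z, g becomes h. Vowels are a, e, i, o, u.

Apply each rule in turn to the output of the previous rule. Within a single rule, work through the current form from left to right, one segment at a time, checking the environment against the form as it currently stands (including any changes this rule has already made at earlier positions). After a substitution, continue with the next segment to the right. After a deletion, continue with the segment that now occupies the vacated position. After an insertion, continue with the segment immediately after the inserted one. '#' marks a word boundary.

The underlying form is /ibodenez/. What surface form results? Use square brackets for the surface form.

A Palatal Assibilation: no change — [ibodenez]
B Final Devoicing: [ibodenez] → [ibodenes]
C Intervocalic Lenition: [ibodenes] → [ivozenes]

[ivozenes]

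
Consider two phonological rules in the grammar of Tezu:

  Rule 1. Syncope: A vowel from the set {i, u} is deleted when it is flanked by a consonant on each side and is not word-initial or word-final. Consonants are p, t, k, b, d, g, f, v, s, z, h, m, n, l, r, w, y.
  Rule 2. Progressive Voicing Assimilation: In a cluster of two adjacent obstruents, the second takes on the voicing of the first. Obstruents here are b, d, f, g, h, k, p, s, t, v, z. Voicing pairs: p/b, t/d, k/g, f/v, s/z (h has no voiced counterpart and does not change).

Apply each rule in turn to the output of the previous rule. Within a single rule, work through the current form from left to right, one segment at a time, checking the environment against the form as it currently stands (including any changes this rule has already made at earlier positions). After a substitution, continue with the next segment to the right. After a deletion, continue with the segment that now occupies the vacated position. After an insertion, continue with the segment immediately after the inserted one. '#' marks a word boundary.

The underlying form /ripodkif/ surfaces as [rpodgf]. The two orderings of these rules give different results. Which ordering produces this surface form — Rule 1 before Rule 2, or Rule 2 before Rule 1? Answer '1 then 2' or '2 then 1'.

Order 1 then 2:
  1 Syncope: [ripodkif] → [rpodkf]
  2 Progressive Voicing Assimilation: [rpodkf] → [rpodgv]
  result: [rpodgv]
Order 2 then 1:
  2 Progressive Voicing Assimilation: [ripodkif] → [ripodgif]
  1 Syncope: [ripodgif] → [rpodgf]
  result: [rpodgf]

2 then 1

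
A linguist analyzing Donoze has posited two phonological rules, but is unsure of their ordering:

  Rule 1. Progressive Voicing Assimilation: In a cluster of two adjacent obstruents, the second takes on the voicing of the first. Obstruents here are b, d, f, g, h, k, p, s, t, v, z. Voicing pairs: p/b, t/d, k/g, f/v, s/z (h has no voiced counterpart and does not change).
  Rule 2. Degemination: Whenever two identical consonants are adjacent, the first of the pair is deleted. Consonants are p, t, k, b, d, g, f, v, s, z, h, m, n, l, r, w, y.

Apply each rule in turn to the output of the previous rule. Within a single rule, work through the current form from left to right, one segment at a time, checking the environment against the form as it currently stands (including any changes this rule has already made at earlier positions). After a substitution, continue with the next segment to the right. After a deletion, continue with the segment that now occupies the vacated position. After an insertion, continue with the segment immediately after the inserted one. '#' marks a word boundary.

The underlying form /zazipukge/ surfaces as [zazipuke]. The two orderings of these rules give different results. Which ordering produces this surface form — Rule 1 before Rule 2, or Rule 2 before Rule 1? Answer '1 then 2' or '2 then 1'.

Order 1 then 2:
  1 Progressive Voicing Assimilation: [zazipukge] → [zazipukke]
  2 Degemination: [zazipukke] → [zazipuke]
  result: [zazipuke]
Order 2 then 1:
  2 Degemination: no change — [zazipukge]
  1 Progressive Voicing Assimilation: [zazipukge] → [zazipukke]
  result: [zazipukke]

1 then 2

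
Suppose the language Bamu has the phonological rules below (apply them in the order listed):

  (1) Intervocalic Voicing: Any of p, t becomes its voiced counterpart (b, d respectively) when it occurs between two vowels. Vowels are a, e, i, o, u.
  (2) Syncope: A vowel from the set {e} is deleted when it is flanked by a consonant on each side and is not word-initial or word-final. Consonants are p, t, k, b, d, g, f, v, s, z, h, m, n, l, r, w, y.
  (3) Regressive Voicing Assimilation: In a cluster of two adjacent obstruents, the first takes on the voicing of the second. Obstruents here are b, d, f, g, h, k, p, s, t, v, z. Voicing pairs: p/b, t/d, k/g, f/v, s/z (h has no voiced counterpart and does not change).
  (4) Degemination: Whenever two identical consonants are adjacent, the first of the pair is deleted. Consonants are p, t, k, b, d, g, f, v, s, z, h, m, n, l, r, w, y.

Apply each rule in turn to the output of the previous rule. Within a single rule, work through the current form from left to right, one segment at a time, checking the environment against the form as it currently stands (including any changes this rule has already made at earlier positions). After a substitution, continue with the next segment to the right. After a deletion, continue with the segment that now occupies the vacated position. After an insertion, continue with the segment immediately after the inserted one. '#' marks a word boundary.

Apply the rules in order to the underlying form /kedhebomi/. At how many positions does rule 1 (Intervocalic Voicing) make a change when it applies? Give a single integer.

0

(1) Intervocalic Voicing: no change — [kedhebomi]
(2) Syncope: [kedhebomi] → [kdhbomi]
(3) Regressive Voicing Assimilation: [kdhbomi] → [gthbomi]
(4) Degemination: no change — [gthbomi]
Rule 1 changed 0 position(s).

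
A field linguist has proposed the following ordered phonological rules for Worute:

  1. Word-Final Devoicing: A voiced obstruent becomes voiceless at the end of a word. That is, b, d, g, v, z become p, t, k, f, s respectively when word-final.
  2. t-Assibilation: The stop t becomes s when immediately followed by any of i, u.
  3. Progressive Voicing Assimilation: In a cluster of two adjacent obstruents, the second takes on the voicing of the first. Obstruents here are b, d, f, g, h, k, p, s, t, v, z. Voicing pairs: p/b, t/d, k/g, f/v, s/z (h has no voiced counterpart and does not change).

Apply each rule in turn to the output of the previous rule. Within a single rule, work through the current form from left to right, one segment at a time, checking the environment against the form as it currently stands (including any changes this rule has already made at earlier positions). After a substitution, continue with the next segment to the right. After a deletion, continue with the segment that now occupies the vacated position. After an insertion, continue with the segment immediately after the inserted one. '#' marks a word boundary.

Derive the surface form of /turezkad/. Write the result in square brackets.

1 Word-Final Devoicing: [turezkad] → [turezkat]
2 t-Assibilation: [turezkat] → [surezkat]
3 Progressive Voicing Assimilation: [surezkat] → [surezgat]

[surezgat]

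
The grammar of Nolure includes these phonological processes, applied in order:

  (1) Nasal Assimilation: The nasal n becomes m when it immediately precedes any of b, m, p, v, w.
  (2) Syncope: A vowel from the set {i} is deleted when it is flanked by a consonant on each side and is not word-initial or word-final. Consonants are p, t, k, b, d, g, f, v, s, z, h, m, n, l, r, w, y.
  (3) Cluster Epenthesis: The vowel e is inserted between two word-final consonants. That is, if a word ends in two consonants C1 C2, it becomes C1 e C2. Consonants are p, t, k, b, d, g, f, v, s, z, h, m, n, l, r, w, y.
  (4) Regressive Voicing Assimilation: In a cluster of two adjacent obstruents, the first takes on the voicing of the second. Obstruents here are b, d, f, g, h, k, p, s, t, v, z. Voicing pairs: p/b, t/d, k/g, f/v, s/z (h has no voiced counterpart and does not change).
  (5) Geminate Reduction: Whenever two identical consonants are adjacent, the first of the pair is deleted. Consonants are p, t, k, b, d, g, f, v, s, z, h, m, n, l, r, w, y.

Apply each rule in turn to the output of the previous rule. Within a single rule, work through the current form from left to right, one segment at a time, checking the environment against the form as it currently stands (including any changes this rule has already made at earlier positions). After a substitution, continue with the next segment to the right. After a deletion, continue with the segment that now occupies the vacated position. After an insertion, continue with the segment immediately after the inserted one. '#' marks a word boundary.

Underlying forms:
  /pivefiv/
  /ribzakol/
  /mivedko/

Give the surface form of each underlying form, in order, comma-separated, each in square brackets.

/pivefiv/:
  (1) Nasal Assimilation: no change — [pivefiv]
  (2) Syncope: [pivefiv] → [pvefv]
  (3) Cluster Epenthesis: [pvefv] → [pvefev]
  (4) Regressive Voicing Assimilation: [pvefev] → [bvefev]
  (5) Geminate Reduction: no change — [bvefev]
/ribzakol/:
  (1) Nasal Assimilation: no change — [ribzakol]
  (2) Syncope: [ribzakol] → [rbzakol]
  (3) Cluster Epenthesis: no change — [rbzakol]
  (4) Regressive Voicing Assimilation: no change — [rbzakol]
  (5) Geminate Reduction: no change — [rbzakol]
/mivedko/:
  (1) Nasal Assimilation: no change — [mivedko]
  (2) Syncope: [mivedko] → [mvedko]
  (3) Cluster Epenthesis: no change — [mvedko]
  (4) Regressive Voicing Assimilation: [mvedko] → [mvetko]
  (5) Geminate Reduction: no change — [mvetko]

[bvefev], [rbzakol], [mvetko]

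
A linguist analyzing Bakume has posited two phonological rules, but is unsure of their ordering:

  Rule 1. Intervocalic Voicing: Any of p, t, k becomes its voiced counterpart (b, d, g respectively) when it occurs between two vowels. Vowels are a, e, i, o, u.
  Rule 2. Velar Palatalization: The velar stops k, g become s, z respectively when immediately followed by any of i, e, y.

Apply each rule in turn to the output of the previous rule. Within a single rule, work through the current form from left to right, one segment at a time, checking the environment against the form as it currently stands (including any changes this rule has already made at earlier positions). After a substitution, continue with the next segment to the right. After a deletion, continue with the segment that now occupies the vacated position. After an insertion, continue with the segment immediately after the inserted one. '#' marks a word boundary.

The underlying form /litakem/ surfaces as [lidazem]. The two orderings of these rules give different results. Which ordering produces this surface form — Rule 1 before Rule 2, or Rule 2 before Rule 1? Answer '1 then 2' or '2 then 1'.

Order 1 then 2:
  1 Intervocalic Voicing: [litakem] → [lidagem]
  2 Velar Palatalization: [lidagem] → [lidazem]
  result: [lidazem]
Order 2 then 1:
  2 Velar Palatalization: [litakem] → [litasem]
  1 Intervocalic Voicing: [litasem] → [lidasem]
  result: [lidasem]

1 then 2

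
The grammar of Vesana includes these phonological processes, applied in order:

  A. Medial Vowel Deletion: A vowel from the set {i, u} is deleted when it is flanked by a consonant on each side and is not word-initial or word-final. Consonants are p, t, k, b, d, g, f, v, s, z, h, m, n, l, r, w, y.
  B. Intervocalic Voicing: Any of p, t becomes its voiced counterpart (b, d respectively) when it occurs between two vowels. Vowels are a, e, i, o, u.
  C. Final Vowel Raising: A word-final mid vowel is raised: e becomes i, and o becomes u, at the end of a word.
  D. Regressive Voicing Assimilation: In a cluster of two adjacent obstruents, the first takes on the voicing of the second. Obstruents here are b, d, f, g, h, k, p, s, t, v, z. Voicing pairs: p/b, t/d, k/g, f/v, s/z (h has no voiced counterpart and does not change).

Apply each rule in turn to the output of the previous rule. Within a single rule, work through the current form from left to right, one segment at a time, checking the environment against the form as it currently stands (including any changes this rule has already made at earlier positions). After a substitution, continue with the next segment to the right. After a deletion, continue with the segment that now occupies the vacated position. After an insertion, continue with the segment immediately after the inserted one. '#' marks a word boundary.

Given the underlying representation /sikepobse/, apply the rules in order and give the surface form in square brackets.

A Medial Vowel Deletion: [sikepobse] → [skepobse]
B Intervocalic Voicing: [skepobse] → [skebobse]
C Final Vowel Raising: [skebobse] → [skebobsi]
D Regressive Voicing Assimilation: [skebobsi] → [skebopsi]

[skebopsi]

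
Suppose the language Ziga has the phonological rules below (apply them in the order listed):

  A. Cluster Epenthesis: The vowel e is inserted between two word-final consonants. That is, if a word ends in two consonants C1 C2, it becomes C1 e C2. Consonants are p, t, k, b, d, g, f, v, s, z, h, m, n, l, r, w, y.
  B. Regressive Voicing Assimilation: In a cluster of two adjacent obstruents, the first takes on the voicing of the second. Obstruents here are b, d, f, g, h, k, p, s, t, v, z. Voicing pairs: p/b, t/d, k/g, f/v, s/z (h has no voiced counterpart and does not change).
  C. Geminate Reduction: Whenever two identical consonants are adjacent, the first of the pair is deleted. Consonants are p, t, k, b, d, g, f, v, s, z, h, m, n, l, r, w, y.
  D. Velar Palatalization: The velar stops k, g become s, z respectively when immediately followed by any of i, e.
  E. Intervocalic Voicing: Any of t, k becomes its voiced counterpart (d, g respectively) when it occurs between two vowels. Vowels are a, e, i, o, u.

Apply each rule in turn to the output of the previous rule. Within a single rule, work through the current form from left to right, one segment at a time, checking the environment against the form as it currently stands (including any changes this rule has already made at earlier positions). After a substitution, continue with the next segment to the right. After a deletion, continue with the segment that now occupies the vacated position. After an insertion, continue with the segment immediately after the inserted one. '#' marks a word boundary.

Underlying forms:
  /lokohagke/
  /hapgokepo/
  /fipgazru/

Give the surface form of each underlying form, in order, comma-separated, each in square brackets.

[logohase], [habgosepo], [fibgazru]

/lokohagke/:
  A Cluster Epenthesis: no change — [lokohagke]
  B Regressive Voicing Assimilation: [lokohagke] → [lokohakke]
  C Geminate Reduction: [lokohakke] → [lokohake]
  D Velar Palatalization: [lokohake] → [lokohase]
  E Intervocalic Voicing: [lokohase] → [logohase]
/hapgokepo/:
  A Cluster Epenthesis: no change — [hapgokepo]
  B Regressive Voicing Assimilation: [hapgokepo] → [habgokepo]
  C Geminate Reduction: no change — [habgokepo]
  D Velar Palatalization: [habgokepo] → [habgosepo]
  E Intervocalic Voicing: no change — [habgosepo]
/fipgazru/:
  A Cluster Epenthesis: no change — [fipgazru]
  B Regressive Voicing Assimilation: [fipgazru] → [fibgazru]
  C Geminate Reduction: no change — [fibgazru]
  D Velar Palatalization: no change — [fibgazru]
  E Intervocalic Voicing: no change — [fibgazru]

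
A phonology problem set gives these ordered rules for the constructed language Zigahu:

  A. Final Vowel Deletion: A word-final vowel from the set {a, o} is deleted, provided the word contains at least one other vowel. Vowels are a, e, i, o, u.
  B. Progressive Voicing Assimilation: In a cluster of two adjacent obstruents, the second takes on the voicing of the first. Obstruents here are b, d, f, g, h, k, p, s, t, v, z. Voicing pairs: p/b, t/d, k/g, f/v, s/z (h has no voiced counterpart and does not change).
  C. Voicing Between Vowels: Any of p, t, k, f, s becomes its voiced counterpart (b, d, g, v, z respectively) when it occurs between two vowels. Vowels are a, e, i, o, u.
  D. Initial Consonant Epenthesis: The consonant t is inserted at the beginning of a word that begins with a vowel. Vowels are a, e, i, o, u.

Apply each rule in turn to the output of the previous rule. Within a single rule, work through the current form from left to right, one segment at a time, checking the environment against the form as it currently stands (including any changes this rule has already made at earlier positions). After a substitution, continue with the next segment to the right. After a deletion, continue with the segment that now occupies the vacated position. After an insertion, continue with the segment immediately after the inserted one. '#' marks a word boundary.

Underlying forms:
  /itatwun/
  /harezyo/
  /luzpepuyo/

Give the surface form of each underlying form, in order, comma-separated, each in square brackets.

[tidatwun], [harezy], [luzbebuy]

/itatwun/:
  A Final Vowel Deletion: no change — [itatwun]
  B Progressive Voicing Assimilation: no change — [itatwun]
  C Voicing Between Vowels: [itatwun] → [idatwun]
  D Initial Consonant Epenthesis: [idatwun] → [tidatwun]
/harezyo/:
  A Final Vowel Deletion: [harezyo] → [harezy]
  B Progressive Voicing Assimilation: no change — [harezy]
  C Voicing Between Vowels: no change — [harezy]
  D Initial Consonant Epenthesis: no change — [harezy]
/luzpepuyo/:
  A Final Vowel Deletion: [luzpepuyo] → [luzpepuy]
  B Progressive Voicing Assimilation: [luzpepuy] → [luzbepuy]
  C Voicing Between Vowels: [luzbepuy] → [luzbebuy]
  D Initial Consonant Epenthesis: no change — [luzbebuy]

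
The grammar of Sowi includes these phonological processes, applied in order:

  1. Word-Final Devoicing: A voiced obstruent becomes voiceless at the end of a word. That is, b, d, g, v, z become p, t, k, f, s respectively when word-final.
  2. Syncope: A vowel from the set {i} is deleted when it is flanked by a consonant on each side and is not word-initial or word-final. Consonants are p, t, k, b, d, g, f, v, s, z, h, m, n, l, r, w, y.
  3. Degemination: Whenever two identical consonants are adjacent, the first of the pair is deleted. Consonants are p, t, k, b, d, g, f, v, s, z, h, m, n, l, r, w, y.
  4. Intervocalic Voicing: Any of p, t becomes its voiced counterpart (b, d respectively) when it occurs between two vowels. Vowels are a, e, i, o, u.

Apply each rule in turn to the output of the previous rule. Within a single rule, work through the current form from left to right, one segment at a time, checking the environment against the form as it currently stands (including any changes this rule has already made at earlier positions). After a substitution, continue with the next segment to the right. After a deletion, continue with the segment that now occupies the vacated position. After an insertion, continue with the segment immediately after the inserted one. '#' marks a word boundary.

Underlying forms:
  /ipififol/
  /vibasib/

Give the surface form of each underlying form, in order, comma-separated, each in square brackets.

/ipififol/:
  1 Word-Final Devoicing: no change — [ipififol]
  2 Syncope: [ipififol] → [ipffol]
  3 Degemination: [ipffol] → [ipfol]
  4 Intervocalic Voicing: no change — [ipfol]
/vibasib/:
  1 Word-Final Devoicing: [vibasib] → [vibasip]
  2 Syncope: [vibasip] → [vbasp]
  3 Degemination: no change — [vbasp]
  4 Intervocalic Voicing: no change — [vbasp]

[ipfol], [vbasp]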